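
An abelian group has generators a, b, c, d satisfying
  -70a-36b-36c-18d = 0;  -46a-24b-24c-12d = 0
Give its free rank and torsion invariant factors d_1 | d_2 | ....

rank_ℚ(R)=2; free=4−2=2
SNF(R) diag = [2, 6] → torsion [2, 6]

Answer: M ≅ ℤ^2 ⊕ ℤ/2 ⊕ ℤ/6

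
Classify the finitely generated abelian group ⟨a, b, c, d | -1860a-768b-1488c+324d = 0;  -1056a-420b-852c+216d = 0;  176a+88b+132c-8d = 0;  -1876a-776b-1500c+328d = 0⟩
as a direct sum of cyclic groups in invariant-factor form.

rank_ℚ(R)=4; free=4−4=0
SNF(R) diag = [4, 12, 36, 108] → torsion [4, 12, 36, 108]

Answer: M ≅ ℤ/4 ⊕ ℤ/12 ⊕ ℤ/36 ⊕ ℤ/108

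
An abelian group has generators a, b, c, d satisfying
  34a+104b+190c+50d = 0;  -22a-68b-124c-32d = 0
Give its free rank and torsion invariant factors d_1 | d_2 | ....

Answer: M ≅ ℤ^2 ⊕ ℤ/2 ⊕ ℤ/6

Derivation:
rank_ℚ(R)=2; free=4−2=2
SNF(R) diag = [2, 6] → torsion [2, 6]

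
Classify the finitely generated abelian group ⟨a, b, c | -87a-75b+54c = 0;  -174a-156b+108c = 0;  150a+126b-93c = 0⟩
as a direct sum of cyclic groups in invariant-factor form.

rank_ℚ(R)=3; free=3−3=0
SNF(R) diag = [3, 3, 6] → torsion [3, 3, 6]

Answer: M ≅ ℤ/3 ⊕ ℤ/3 ⊕ ℤ/6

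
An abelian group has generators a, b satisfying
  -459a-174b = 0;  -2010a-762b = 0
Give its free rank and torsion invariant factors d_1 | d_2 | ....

rank_ℚ(R)=2; free=2−2=0
SNF(R) diag = [3, 6] → torsion [3, 6]

Answer: M ≅ ℤ/3 ⊕ ℤ/6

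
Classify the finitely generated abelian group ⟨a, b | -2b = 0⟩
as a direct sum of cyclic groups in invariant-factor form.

rank_ℚ(R)=1; free=2−1=1
SNF(R) diag = [2] → torsion [2]

Answer: M ≅ ℤ^1 ⊕ ℤ/2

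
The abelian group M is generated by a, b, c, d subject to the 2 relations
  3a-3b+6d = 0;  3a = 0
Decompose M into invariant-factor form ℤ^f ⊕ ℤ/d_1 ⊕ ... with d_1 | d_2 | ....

rank_ℚ(R)=2; free=4−2=2
SNF(R) diag = [3, 3] → torsion [3, 3]

Answer: M ≅ ℤ^2 ⊕ ℤ/3 ⊕ ℤ/3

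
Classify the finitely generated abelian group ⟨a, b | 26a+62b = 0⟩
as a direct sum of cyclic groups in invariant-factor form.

Answer: M ≅ ℤ^1 ⊕ ℤ/2

Derivation:
rank_ℚ(R)=1; free=2−1=1
SNF(R) diag = [2] → torsion [2]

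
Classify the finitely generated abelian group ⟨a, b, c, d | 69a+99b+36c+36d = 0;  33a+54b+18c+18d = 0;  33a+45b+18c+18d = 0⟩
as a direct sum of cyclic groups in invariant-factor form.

Answer: M ≅ ℤ^1 ⊕ ℤ/3 ⊕ ℤ/9 ⊕ ℤ/18

Derivation:
rank_ℚ(R)=3; free=4−3=1
SNF(R) diag = [3, 9, 18] → torsion [3, 9, 18]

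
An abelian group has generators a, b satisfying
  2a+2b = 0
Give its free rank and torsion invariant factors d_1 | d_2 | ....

Answer: M ≅ ℤ^1 ⊕ ℤ/2

Derivation:
rank_ℚ(R)=1; free=2−1=1
SNF(R) diag = [2] → torsion [2]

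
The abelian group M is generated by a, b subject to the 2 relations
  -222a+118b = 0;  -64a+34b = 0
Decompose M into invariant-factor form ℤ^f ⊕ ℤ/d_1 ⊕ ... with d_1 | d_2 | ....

Answer: M ≅ ℤ/2 ⊕ ℤ/2

Derivation:
rank_ℚ(R)=2; free=2−2=0
SNF(R) diag = [2, 2] → torsion [2, 2]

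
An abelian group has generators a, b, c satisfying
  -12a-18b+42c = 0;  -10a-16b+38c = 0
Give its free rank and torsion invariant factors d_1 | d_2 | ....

Answer: M ≅ ℤ^1 ⊕ ℤ/2 ⊕ ℤ/6

Derivation:
rank_ℚ(R)=2; free=3−2=1
SNF(R) diag = [2, 6] → torsion [2, 6]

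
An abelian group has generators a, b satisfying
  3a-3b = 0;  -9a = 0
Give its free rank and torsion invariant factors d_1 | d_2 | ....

rank_ℚ(R)=2; free=2−2=0
SNF(R) diag = [3, 9] → torsion [3, 9]

Answer: M ≅ ℤ/3 ⊕ ℤ/9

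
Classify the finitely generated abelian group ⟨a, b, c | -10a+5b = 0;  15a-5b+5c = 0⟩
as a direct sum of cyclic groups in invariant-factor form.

Answer: M ≅ ℤ^1 ⊕ ℤ/5 ⊕ ℤ/5

Derivation:
rank_ℚ(R)=2; free=3−2=1
SNF(R) diag = [5, 5] → torsion [5, 5]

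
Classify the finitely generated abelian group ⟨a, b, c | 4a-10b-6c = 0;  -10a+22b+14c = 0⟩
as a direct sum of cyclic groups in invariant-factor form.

rank_ℚ(R)=2; free=3−2=1
SNF(R) diag = [2, 2] → torsion [2, 2]

Answer: M ≅ ℤ^1 ⊕ ℤ/2 ⊕ ℤ/2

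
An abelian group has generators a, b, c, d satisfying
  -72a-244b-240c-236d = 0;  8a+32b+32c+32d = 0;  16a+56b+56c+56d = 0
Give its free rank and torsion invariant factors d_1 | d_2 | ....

Answer: M ≅ ℤ^1 ⊕ ℤ/4 ⊕ ℤ/8 ⊕ ℤ/8

Derivation:
rank_ℚ(R)=3; free=4−3=1
SNF(R) diag = [4, 8, 8] → torsion [4, 8, 8]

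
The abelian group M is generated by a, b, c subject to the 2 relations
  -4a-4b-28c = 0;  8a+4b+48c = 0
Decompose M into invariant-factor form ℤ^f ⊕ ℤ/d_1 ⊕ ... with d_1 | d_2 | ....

Answer: M ≅ ℤ^1 ⊕ ℤ/4 ⊕ ℤ/4

Derivation:
rank_ℚ(R)=2; free=3−2=1
SNF(R) diag = [4, 4] → torsion [4, 4]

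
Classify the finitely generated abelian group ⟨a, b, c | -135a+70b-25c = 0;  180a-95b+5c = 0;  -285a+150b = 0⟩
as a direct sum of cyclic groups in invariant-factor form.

Answer: M ≅ ℤ/5 ⊕ ℤ/15 ⊕ ℤ/45

Derivation:
rank_ℚ(R)=3; free=3−3=0
SNF(R) diag = [5, 15, 45] → torsion [5, 15, 45]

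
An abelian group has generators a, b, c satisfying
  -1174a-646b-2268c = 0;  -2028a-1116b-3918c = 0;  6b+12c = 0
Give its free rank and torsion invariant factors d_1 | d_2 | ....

Answer: M ≅ ℤ/2 ⊕ ℤ/6 ⊕ ℤ/18

Derivation:
rank_ℚ(R)=3; free=3−3=0
SNF(R) diag = [2, 6, 18] → torsion [2, 6, 18]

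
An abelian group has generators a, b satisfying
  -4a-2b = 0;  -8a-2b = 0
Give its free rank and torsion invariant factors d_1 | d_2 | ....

rank_ℚ(R)=2; free=2−2=0
SNF(R) diag = [2, 4] → torsion [2, 4]

Answer: M ≅ ℤ/2 ⊕ ℤ/4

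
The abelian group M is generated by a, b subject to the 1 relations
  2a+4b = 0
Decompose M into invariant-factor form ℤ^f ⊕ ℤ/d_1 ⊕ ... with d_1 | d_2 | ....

Answer: M ≅ ℤ^1 ⊕ ℤ/2

Derivation:
rank_ℚ(R)=1; free=2−1=1
SNF(R) diag = [2] → torsion [2]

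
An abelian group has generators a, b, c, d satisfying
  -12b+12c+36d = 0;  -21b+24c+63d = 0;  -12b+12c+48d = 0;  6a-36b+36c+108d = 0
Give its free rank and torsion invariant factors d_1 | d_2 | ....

rank_ℚ(R)=4; free=4−4=0
SNF(R) diag = [3, 6, 12, 12] → torsion [3, 6, 12, 12]

Answer: M ≅ ℤ/3 ⊕ ℤ/6 ⊕ ℤ/12 ⊕ ℤ/12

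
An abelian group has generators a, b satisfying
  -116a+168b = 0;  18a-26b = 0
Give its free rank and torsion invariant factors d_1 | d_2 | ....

Answer: M ≅ ℤ/2 ⊕ ℤ/4

Derivation:
rank_ℚ(R)=2; free=2−2=0
SNF(R) diag = [2, 4] → torsion [2, 4]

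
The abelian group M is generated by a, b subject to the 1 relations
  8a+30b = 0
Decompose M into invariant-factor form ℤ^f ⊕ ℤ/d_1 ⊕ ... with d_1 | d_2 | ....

Answer: M ≅ ℤ^1 ⊕ ℤ/2

Derivation:
rank_ℚ(R)=1; free=2−1=1
SNF(R) diag = [2] → torsion [2]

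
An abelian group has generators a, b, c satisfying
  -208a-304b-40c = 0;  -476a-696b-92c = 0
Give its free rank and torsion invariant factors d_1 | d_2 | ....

Answer: M ≅ ℤ^1 ⊕ ℤ/4 ⊕ ℤ/8

Derivation:
rank_ℚ(R)=2; free=3−2=1
SNF(R) diag = [4, 8] → torsion [4, 8]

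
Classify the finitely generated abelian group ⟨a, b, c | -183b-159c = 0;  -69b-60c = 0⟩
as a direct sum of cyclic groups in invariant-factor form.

rank_ℚ(R)=2; free=3−2=1
SNF(R) diag = [3, 3] → torsion [3, 3]

Answer: M ≅ ℤ^1 ⊕ ℤ/3 ⊕ ℤ/3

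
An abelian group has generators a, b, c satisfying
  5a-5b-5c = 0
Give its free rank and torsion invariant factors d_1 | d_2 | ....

rank_ℚ(R)=1; free=3−1=2
SNF(R) diag = [5] → torsion [5]

Answer: M ≅ ℤ^2 ⊕ ℤ/5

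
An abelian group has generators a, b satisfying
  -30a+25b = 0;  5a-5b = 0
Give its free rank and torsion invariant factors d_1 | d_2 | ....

rank_ℚ(R)=2; free=2−2=0
SNF(R) diag = [5, 5] → torsion [5, 5]

Answer: M ≅ ℤ/5 ⊕ ℤ/5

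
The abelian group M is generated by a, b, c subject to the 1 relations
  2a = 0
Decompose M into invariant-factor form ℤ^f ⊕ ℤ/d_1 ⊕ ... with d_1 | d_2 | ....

rank_ℚ(R)=1; free=3−1=2
SNF(R) diag = [2] → torsion [2]

Answer: M ≅ ℤ^2 ⊕ ℤ/2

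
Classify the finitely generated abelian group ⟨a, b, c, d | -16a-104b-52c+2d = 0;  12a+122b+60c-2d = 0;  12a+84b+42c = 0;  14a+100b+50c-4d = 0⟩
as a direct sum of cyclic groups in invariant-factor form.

rank_ℚ(R)=4; free=4−4=0
SNF(R) diag = [2, 2, 6, 18] → torsion [2, 2, 6, 18]

Answer: M ≅ ℤ/2 ⊕ ℤ/2 ⊕ ℤ/6 ⊕ ℤ/18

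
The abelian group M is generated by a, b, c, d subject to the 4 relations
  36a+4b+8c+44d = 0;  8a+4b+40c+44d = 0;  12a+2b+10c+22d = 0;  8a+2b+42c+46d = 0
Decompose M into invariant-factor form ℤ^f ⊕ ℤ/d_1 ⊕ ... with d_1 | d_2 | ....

rank_ℚ(R)=4; free=4−4=0
SNF(R) diag = [2, 4, 12, 24] → torsion [2, 4, 12, 24]

Answer: M ≅ ℤ/2 ⊕ ℤ/4 ⊕ ℤ/12 ⊕ ℤ/24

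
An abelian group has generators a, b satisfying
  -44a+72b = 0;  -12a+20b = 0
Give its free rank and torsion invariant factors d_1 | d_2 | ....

rank_ℚ(R)=2; free=2−2=0
SNF(R) diag = [4, 4] → torsion [4, 4]

Answer: M ≅ ℤ/4 ⊕ ℤ/4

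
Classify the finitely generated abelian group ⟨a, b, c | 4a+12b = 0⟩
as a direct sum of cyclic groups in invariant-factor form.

Answer: M ≅ ℤ^2 ⊕ ℤ/4

Derivation:
rank_ℚ(R)=1; free=3−1=2
SNF(R) diag = [4] → torsion [4]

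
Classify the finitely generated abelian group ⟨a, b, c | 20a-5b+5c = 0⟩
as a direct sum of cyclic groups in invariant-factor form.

rank_ℚ(R)=1; free=3−1=2
SNF(R) diag = [5] → torsion [5]

Answer: M ≅ ℤ^2 ⊕ ℤ/5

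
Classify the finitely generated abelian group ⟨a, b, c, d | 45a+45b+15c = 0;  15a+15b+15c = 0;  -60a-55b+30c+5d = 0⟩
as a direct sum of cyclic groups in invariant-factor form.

rank_ℚ(R)=3; free=4−3=1
SNF(R) diag = [5, 15, 30] → torsion [5, 15, 30]

Answer: M ≅ ℤ^1 ⊕ ℤ/5 ⊕ ℤ/15 ⊕ ℤ/30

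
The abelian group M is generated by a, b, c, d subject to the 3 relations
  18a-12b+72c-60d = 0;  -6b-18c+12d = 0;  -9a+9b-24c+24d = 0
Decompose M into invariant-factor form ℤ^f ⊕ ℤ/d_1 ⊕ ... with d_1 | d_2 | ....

Answer: M ≅ ℤ^1 ⊕ ℤ/3 ⊕ ℤ/6 ⊕ ℤ/6

Derivation:
rank_ℚ(R)=3; free=4−3=1
SNF(R) diag = [3, 6, 6] → torsion [3, 6, 6]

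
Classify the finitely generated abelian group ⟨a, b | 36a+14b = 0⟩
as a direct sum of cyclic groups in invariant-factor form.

rank_ℚ(R)=1; free=2−1=1
SNF(R) diag = [2] → torsion [2]

Answer: M ≅ ℤ^1 ⊕ ℤ/2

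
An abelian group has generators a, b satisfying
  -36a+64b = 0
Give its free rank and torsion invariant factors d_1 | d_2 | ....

Answer: M ≅ ℤ^1 ⊕ ℤ/4

Derivation:
rank_ℚ(R)=1; free=2−1=1
SNF(R) diag = [4] → torsion [4]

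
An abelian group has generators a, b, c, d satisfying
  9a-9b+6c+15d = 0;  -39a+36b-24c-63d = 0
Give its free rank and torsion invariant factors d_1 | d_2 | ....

rank_ℚ(R)=2; free=4−2=2
SNF(R) diag = [3, 3] → torsion [3, 3]

Answer: M ≅ ℤ^2 ⊕ ℤ/3 ⊕ ℤ/3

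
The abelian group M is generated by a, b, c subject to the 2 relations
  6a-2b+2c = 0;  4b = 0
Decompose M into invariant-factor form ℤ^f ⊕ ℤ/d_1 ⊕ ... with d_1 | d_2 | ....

rank_ℚ(R)=2; free=3−2=1
SNF(R) diag = [2, 4] → torsion [2, 4]

Answer: M ≅ ℤ^1 ⊕ ℤ/2 ⊕ ℤ/4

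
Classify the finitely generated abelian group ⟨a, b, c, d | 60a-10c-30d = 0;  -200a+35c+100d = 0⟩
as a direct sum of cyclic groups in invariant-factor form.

rank_ℚ(R)=2; free=4−2=2
SNF(R) diag = [5, 10] → torsion [5, 10]

Answer: M ≅ ℤ^2 ⊕ ℤ/5 ⊕ ℤ/10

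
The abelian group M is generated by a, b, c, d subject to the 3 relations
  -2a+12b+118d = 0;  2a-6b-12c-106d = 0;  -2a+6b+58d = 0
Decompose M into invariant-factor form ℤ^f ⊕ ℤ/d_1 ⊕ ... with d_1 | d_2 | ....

rank_ℚ(R)=3; free=4−3=1
SNF(R) diag = [2, 6, 12] → torsion [2, 6, 12]

Answer: M ≅ ℤ^1 ⊕ ℤ/2 ⊕ ℤ/6 ⊕ ℤ/12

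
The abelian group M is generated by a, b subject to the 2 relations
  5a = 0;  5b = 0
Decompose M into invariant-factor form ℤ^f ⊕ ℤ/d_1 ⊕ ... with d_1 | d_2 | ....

Answer: M ≅ ℤ/5 ⊕ ℤ/5

Derivation:
rank_ℚ(R)=2; free=2−2=0
SNF(R) diag = [5, 5] → torsion [5, 5]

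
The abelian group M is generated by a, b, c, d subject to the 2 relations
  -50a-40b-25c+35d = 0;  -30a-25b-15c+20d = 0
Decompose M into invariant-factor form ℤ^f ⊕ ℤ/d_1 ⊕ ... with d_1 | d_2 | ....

rank_ℚ(R)=2; free=4−2=2
SNF(R) diag = [5, 5] → torsion [5, 5]

Answer: M ≅ ℤ^2 ⊕ ℤ/5 ⊕ ℤ/5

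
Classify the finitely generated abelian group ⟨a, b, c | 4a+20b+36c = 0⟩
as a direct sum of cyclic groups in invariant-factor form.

rank_ℚ(R)=1; free=3−1=2
SNF(R) diag = [4] → torsion [4]

Answer: M ≅ ℤ^2 ⊕ ℤ/4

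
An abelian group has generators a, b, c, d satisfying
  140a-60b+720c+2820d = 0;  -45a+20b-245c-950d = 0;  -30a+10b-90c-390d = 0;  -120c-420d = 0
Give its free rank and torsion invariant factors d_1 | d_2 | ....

Answer: M ≅ ℤ/5 ⊕ ℤ/10 ⊕ ℤ/20 ⊕ ℤ/60

Derivation:
rank_ℚ(R)=4; free=4−4=0
SNF(R) diag = [5, 10, 20, 60] → torsion [5, 10, 20, 60]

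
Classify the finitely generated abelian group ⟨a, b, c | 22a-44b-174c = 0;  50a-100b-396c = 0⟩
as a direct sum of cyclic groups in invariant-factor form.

Answer: M ≅ ℤ^1 ⊕ ℤ/2 ⊕ ℤ/6

Derivation:
rank_ℚ(R)=2; free=3−2=1
SNF(R) diag = [2, 6] → torsion [2, 6]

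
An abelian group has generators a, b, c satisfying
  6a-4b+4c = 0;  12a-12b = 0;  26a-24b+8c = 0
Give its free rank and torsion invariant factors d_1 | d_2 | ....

rank_ℚ(R)=3; free=3−3=0
SNF(R) diag = [2, 4, 12] → torsion [2, 4, 12]

Answer: M ≅ ℤ/2 ⊕ ℤ/4 ⊕ ℤ/12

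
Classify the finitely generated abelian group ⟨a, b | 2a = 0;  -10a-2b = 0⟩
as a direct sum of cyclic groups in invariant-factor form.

rank_ℚ(R)=2; free=2−2=0
SNF(R) diag = [2, 2] → torsion [2, 2]

Answer: M ≅ ℤ/2 ⊕ ℤ/2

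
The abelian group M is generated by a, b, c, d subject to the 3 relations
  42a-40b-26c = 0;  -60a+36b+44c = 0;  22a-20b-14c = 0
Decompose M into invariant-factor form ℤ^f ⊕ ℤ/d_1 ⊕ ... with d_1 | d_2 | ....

rank_ℚ(R)=3; free=4−3=1
SNF(R) diag = [2, 4, 8] → torsion [2, 4, 8]

Answer: M ≅ ℤ^1 ⊕ ℤ/2 ⊕ ℤ/4 ⊕ ℤ/8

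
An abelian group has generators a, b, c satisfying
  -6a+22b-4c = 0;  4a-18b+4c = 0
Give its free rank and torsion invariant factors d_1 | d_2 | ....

rank_ℚ(R)=2; free=3−2=1
SNF(R) diag = [2, 2] → torsion [2, 2]

Answer: M ≅ ℤ^1 ⊕ ℤ/2 ⊕ ℤ/2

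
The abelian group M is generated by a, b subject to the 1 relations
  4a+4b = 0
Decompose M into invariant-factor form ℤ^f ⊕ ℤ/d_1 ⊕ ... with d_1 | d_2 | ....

Answer: M ≅ ℤ^1 ⊕ ℤ/4

Derivation:
rank_ℚ(R)=1; free=2−1=1
SNF(R) diag = [4] → torsion [4]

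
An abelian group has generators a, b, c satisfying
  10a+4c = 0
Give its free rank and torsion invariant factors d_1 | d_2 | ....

rank_ℚ(R)=1; free=3−1=2
SNF(R) diag = [2] → torsion [2]

Answer: M ≅ ℤ^2 ⊕ ℤ/2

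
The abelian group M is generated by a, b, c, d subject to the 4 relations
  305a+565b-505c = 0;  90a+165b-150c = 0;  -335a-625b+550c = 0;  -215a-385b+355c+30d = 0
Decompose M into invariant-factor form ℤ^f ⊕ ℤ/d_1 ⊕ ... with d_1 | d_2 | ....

Answer: M ≅ ℤ/5 ⊕ ℤ/15 ⊕ ℤ/15 ⊕ ℤ/30

Derivation:
rank_ℚ(R)=4; free=4−4=0
SNF(R) diag = [5, 15, 15, 30] → torsion [5, 15, 15, 30]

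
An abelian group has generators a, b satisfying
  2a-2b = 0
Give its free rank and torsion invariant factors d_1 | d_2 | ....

Answer: M ≅ ℤ^1 ⊕ ℤ/2

Derivation:
rank_ℚ(R)=1; free=2−1=1
SNF(R) diag = [2] → torsion [2]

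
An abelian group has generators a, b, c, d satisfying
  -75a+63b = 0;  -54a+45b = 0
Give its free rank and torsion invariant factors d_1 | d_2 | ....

rank_ℚ(R)=2; free=4−2=2
SNF(R) diag = [3, 9] → torsion [3, 9]

Answer: M ≅ ℤ^2 ⊕ ℤ/3 ⊕ ℤ/9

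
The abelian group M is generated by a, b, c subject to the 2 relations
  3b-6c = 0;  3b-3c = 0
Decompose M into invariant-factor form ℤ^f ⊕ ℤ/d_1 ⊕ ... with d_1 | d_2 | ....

Answer: M ≅ ℤ^1 ⊕ ℤ/3 ⊕ ℤ/3

Derivation:
rank_ℚ(R)=2; free=3−2=1
SNF(R) diag = [3, 3] → torsion [3, 3]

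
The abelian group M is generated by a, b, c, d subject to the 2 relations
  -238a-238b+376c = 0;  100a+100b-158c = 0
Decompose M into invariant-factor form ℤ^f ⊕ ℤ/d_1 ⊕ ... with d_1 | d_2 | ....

Answer: M ≅ ℤ^2 ⊕ ℤ/2 ⊕ ℤ/2

Derivation:
rank_ℚ(R)=2; free=4−2=2
SNF(R) diag = [2, 2] → torsion [2, 2]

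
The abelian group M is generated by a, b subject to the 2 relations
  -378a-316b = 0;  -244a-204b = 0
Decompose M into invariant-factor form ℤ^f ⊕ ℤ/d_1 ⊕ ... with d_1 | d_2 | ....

Answer: M ≅ ℤ/2 ⊕ ℤ/4

Derivation:
rank_ℚ(R)=2; free=2−2=0
SNF(R) diag = [2, 4] → torsion [2, 4]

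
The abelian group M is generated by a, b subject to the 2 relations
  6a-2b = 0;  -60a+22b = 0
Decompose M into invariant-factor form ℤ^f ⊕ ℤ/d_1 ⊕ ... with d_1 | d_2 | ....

rank_ℚ(R)=2; free=2−2=0
SNF(R) diag = [2, 6] → torsion [2, 6]

Answer: M ≅ ℤ/2 ⊕ ℤ/6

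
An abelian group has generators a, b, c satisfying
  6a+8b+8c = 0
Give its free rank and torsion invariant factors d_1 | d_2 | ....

Answer: M ≅ ℤ^2 ⊕ ℤ/2

Derivation:
rank_ℚ(R)=1; free=3−1=2
SNF(R) diag = [2] → torsion [2]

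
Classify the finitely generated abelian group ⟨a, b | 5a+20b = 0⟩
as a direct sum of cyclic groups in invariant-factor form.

Answer: M ≅ ℤ^1 ⊕ ℤ/5

Derivation:
rank_ℚ(R)=1; free=2−1=1
SNF(R) diag = [5] → torsion [5]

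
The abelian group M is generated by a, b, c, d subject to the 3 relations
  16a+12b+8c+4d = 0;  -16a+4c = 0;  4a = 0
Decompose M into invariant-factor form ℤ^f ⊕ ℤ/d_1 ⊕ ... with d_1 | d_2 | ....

rank_ℚ(R)=3; free=4−3=1
SNF(R) diag = [4, 4, 4] → torsion [4, 4, 4]

Answer: M ≅ ℤ^1 ⊕ ℤ/4 ⊕ ℤ/4 ⊕ ℤ/4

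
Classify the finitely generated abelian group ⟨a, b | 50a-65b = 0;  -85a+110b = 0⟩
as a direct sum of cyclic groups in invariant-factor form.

Answer: M ≅ ℤ/5 ⊕ ℤ/5

Derivation:
rank_ℚ(R)=2; free=2−2=0
SNF(R) diag = [5, 5] → torsion [5, 5]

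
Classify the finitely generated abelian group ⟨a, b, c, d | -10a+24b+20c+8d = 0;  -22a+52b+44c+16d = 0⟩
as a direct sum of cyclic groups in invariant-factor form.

Answer: M ≅ ℤ^2 ⊕ ℤ/2 ⊕ ℤ/4

Derivation:
rank_ℚ(R)=2; free=4−2=2
SNF(R) diag = [2, 4] → torsion [2, 4]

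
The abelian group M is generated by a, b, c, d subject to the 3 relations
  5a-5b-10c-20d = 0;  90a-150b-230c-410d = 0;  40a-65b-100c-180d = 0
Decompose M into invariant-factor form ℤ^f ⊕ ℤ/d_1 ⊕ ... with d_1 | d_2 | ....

Answer: M ≅ ℤ^1 ⊕ ℤ/5 ⊕ ℤ/5 ⊕ ℤ/10

Derivation:
rank_ℚ(R)=3; free=4−3=1
SNF(R) diag = [5, 5, 10] → torsion [5, 5, 10]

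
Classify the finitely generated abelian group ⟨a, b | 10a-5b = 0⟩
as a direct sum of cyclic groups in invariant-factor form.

Answer: M ≅ ℤ^1 ⊕ ℤ/5

Derivation:
rank_ℚ(R)=1; free=2−1=1
SNF(R) diag = [5] → torsion [5]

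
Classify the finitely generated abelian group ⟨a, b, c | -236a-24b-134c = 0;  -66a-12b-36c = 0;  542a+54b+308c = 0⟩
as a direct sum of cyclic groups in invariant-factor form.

Answer: M ≅ ℤ/2 ⊕ ℤ/6 ⊕ ℤ/6

Derivation:
rank_ℚ(R)=3; free=3−3=0
SNF(R) diag = [2, 6, 6] → torsion [2, 6, 6]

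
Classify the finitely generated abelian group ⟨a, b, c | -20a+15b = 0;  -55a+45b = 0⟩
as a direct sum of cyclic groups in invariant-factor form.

Answer: M ≅ ℤ^1 ⊕ ℤ/5 ⊕ ℤ/15

Derivation:
rank_ℚ(R)=2; free=3−2=1
SNF(R) diag = [5, 15] → torsion [5, 15]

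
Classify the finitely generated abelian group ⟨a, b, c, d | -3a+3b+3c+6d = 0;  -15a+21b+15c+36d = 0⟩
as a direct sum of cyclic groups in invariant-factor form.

Answer: M ≅ ℤ^2 ⊕ ℤ/3 ⊕ ℤ/6

Derivation:
rank_ℚ(R)=2; free=4−2=2
SNF(R) diag = [3, 6] → torsion [3, 6]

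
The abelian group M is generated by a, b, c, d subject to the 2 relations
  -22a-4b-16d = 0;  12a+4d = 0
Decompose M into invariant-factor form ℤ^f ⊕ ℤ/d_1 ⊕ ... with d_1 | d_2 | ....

rank_ℚ(R)=2; free=4−2=2
SNF(R) diag = [2, 4] → torsion [2, 4]

Answer: M ≅ ℤ^2 ⊕ ℤ/2 ⊕ ℤ/4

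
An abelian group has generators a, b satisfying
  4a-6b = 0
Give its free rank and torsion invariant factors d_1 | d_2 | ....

Answer: M ≅ ℤ^1 ⊕ ℤ/2

Derivation:
rank_ℚ(R)=1; free=2−1=1
SNF(R) diag = [2] → torsion [2]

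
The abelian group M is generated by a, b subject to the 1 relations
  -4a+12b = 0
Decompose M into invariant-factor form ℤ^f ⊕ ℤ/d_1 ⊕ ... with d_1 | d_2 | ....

Answer: M ≅ ℤ^1 ⊕ ℤ/4

Derivation:
rank_ℚ(R)=1; free=2−1=1
SNF(R) diag = [4] → torsion [4]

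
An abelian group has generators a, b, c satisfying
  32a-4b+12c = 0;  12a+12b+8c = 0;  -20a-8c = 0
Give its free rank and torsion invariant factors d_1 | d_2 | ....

rank_ℚ(R)=3; free=3−3=0
SNF(R) diag = [4, 4, 4] → torsion [4, 4, 4]

Answer: M ≅ ℤ/4 ⊕ ℤ/4 ⊕ ℤ/4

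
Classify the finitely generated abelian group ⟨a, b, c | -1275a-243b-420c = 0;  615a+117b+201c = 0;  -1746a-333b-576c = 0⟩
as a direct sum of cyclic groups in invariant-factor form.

rank_ℚ(R)=3; free=3−3=0
SNF(R) diag = [3, 9, 9] → torsion [3, 9, 9]

Answer: M ≅ ℤ/3 ⊕ ℤ/9 ⊕ ℤ/9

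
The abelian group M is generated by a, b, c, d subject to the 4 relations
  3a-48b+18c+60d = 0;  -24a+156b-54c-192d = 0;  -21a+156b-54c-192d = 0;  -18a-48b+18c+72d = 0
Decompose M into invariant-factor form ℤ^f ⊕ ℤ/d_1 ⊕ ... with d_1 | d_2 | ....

Answer: M ≅ ℤ/3 ⊕ ℤ/6 ⊕ ℤ/12 ⊕ ℤ/36

Derivation:
rank_ℚ(R)=4; free=4−4=0
SNF(R) diag = [3, 6, 12, 36] → torsion [3, 6, 12, 36]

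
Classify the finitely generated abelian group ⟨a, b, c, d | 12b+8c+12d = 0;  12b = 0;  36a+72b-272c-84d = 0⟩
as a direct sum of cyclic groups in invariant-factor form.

rank_ℚ(R)=3; free=4−3=1
SNF(R) diag = [4, 12, 36] → torsion [4, 12, 36]

Answer: M ≅ ℤ^1 ⊕ ℤ/4 ⊕ ℤ/12 ⊕ ℤ/36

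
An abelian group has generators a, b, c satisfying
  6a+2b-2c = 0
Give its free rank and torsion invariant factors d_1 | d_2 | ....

rank_ℚ(R)=1; free=3−1=2
SNF(R) diag = [2] → torsion [2]

Answer: M ≅ ℤ^2 ⊕ ℤ/2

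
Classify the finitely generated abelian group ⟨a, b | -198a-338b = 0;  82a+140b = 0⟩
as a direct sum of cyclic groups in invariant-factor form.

rank_ℚ(R)=2; free=2−2=0
SNF(R) diag = [2, 2] → torsion [2, 2]

Answer: M ≅ ℤ/2 ⊕ ℤ/2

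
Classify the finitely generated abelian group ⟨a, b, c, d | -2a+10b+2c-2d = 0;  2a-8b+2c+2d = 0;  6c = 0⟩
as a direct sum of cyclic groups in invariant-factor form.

Answer: M ≅ ℤ^1 ⊕ ℤ/2 ⊕ ℤ/2 ⊕ ℤ/6

Derivation:
rank_ℚ(R)=3; free=4−3=1
SNF(R) diag = [2, 2, 6] → torsion [2, 2, 6]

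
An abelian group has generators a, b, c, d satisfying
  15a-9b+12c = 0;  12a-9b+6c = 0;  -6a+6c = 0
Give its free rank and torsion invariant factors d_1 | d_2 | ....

rank_ℚ(R)=3; free=4−3=1
SNF(R) diag = [3, 9, 18] → torsion [3, 9, 18]

Answer: M ≅ ℤ^1 ⊕ ℤ/3 ⊕ ℤ/9 ⊕ ℤ/18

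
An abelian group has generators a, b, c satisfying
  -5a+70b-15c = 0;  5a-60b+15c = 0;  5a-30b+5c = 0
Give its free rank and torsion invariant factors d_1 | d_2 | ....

rank_ℚ(R)=3; free=3−3=0
SNF(R) diag = [5, 10, 10] → torsion [5, 10, 10]

Answer: M ≅ ℤ/5 ⊕ ℤ/10 ⊕ ℤ/10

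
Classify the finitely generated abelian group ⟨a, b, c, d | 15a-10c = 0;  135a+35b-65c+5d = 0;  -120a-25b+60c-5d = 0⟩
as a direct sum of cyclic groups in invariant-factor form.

Answer: M ≅ ℤ^1 ⊕ ℤ/5 ⊕ ℤ/5 ⊕ ℤ/5

Derivation:
rank_ℚ(R)=3; free=4−3=1
SNF(R) diag = [5, 5, 5] → torsion [5, 5, 5]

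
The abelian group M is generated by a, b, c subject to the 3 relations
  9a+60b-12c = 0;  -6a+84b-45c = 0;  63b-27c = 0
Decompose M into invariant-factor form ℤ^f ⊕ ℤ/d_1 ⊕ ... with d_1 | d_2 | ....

Answer: M ≅ ℤ/3 ⊕ ℤ/3 ⊕ ℤ/9

Derivation:
rank_ℚ(R)=3; free=3−3=0
SNF(R) diag = [3, 3, 9] → torsion [3, 3, 9]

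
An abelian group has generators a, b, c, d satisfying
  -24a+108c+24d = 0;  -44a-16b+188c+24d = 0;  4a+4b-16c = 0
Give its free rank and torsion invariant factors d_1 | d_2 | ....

rank_ℚ(R)=3; free=4−3=1
SNF(R) diag = [4, 4, 12] → torsion [4, 4, 12]

Answer: M ≅ ℤ^1 ⊕ ℤ/4 ⊕ ℤ/4 ⊕ ℤ/12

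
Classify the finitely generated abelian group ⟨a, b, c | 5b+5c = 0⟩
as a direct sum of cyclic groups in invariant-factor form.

rank_ℚ(R)=1; free=3−1=2
SNF(R) diag = [5] → torsion [5]

Answer: M ≅ ℤ^2 ⊕ ℤ/5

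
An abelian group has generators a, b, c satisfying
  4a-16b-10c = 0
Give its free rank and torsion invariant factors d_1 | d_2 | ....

Answer: M ≅ ℤ^2 ⊕ ℤ/2

Derivation:
rank_ℚ(R)=1; free=3−1=2
SNF(R) diag = [2] → torsion [2]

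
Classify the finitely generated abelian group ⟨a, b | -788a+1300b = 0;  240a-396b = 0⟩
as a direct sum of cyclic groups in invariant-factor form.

rank_ℚ(R)=2; free=2−2=0
SNF(R) diag = [4, 12] → torsion [4, 12]

Answer: M ≅ ℤ/4 ⊕ ℤ/12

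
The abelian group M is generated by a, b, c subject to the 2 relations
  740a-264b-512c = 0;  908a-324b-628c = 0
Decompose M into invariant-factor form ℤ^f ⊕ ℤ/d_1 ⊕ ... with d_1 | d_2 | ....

Answer: M ≅ ℤ^1 ⊕ ℤ/4 ⊕ ℤ/4

Derivation:
rank_ℚ(R)=2; free=3−2=1
SNF(R) diag = [4, 4] → torsion [4, 4]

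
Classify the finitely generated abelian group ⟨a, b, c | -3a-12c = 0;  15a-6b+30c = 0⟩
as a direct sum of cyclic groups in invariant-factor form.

rank_ℚ(R)=2; free=3−2=1
SNF(R) diag = [3, 6] → torsion [3, 6]

Answer: M ≅ ℤ^1 ⊕ ℤ/3 ⊕ ℤ/6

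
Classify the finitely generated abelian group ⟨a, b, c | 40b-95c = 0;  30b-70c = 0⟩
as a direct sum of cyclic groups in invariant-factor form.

Answer: M ≅ ℤ^1 ⊕ ℤ/5 ⊕ ℤ/10

Derivation:
rank_ℚ(R)=2; free=3−2=1
SNF(R) diag = [5, 10] → torsion [5, 10]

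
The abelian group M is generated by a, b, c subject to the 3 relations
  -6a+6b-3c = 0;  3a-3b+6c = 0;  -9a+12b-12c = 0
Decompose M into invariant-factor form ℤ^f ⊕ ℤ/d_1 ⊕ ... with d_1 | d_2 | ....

Answer: M ≅ ℤ/3 ⊕ ℤ/3 ⊕ ℤ/9

Derivation:
rank_ℚ(R)=3; free=3−3=0
SNF(R) diag = [3, 3, 9] → torsion [3, 3, 9]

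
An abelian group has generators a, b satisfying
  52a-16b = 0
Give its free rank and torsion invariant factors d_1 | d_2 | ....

rank_ℚ(R)=1; free=2−1=1
SNF(R) diag = [4] → torsion [4]

Answer: M ≅ ℤ^1 ⊕ ℤ/4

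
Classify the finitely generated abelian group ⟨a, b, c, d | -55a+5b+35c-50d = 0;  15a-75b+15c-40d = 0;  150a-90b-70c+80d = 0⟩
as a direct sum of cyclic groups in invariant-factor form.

rank_ℚ(R)=3; free=4−3=1
SNF(R) diag = [5, 10, 20] → torsion [5, 10, 20]

Answer: M ≅ ℤ^1 ⊕ ℤ/5 ⊕ ℤ/10 ⊕ ℤ/20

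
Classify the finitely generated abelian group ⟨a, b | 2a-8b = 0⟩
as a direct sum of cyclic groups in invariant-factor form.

Answer: M ≅ ℤ^1 ⊕ ℤ/2

Derivation:
rank_ℚ(R)=1; free=2−1=1
SNF(R) diag = [2] → torsion [2]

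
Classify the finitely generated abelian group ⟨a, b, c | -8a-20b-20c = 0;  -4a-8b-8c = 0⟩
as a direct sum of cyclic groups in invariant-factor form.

rank_ℚ(R)=2; free=3−2=1
SNF(R) diag = [4, 4] → torsion [4, 4]

Answer: M ≅ ℤ^1 ⊕ ℤ/4 ⊕ ℤ/4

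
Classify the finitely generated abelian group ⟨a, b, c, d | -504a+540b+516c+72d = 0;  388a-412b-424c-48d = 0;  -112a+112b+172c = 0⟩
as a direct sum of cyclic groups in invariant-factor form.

Answer: M ≅ ℤ^1 ⊕ ℤ/4 ⊕ ℤ/12 ⊕ ℤ/12

Derivation:
rank_ℚ(R)=3; free=4−3=1
SNF(R) diag = [4, 12, 12] → torsion [4, 12, 12]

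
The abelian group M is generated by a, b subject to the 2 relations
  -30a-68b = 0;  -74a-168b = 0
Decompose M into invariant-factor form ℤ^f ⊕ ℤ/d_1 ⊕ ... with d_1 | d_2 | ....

rank_ℚ(R)=2; free=2−2=0
SNF(R) diag = [2, 4] → torsion [2, 4]

Answer: M ≅ ℤ/2 ⊕ ℤ/4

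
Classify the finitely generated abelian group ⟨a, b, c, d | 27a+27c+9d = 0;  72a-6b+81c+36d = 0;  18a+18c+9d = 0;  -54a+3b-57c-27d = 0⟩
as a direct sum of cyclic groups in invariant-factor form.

rank_ℚ(R)=4; free=4−4=0
SNF(R) diag = [3, 3, 9, 9] → torsion [3, 3, 9, 9]

Answer: M ≅ ℤ/3 ⊕ ℤ/3 ⊕ ℤ/9 ⊕ ℤ/9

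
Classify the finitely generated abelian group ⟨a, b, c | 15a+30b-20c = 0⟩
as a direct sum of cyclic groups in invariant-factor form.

rank_ℚ(R)=1; free=3−1=2
SNF(R) diag = [5] → torsion [5]

Answer: M ≅ ℤ^2 ⊕ ℤ/5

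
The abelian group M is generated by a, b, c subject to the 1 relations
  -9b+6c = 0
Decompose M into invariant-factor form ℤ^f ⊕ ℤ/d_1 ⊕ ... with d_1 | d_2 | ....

rank_ℚ(R)=1; free=3−1=2
SNF(R) diag = [3] → torsion [3]

Answer: M ≅ ℤ^2 ⊕ ℤ/3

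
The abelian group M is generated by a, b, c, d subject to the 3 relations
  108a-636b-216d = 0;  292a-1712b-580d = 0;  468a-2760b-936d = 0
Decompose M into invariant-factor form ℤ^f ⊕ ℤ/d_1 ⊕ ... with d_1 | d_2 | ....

rank_ℚ(R)=3; free=4−3=1
SNF(R) diag = [4, 12, 36] → torsion [4, 12, 36]

Answer: M ≅ ℤ^1 ⊕ ℤ/4 ⊕ ℤ/12 ⊕ ℤ/36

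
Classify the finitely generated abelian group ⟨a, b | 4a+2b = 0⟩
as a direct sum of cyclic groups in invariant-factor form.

Answer: M ≅ ℤ^1 ⊕ ℤ/2

Derivation:
rank_ℚ(R)=1; free=2−1=1
SNF(R) diag = [2] → torsion [2]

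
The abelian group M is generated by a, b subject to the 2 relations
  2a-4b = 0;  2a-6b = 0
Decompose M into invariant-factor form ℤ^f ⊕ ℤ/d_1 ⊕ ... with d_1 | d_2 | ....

rank_ℚ(R)=2; free=2−2=0
SNF(R) diag = [2, 2] → torsion [2, 2]

Answer: M ≅ ℤ/2 ⊕ ℤ/2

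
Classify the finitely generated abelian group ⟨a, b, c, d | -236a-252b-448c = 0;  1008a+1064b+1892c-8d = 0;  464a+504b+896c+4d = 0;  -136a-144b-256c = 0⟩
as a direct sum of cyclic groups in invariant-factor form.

rank_ℚ(R)=4; free=4−4=0
SNF(R) diag = [4, 4, 4, 8] → torsion [4, 4, 4, 8]

Answer: M ≅ ℤ/4 ⊕ ℤ/4 ⊕ ℤ/4 ⊕ ℤ/8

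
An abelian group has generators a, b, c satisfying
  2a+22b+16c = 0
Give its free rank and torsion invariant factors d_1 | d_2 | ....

rank_ℚ(R)=1; free=3−1=2
SNF(R) diag = [2] → torsion [2]

Answer: M ≅ ℤ^2 ⊕ ℤ/2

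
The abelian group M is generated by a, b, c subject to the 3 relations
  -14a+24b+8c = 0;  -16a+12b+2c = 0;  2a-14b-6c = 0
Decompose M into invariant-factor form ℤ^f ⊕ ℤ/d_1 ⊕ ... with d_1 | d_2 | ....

Answer: M ≅ ℤ/2 ⊕ ℤ/2 ⊕ ℤ/2

Derivation:
rank_ℚ(R)=3; free=3−3=0
SNF(R) diag = [2, 2, 2] → torsion [2, 2, 2]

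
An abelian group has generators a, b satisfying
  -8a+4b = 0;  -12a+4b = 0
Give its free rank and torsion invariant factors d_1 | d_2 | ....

Answer: M ≅ ℤ/4 ⊕ ℤ/4

Derivation:
rank_ℚ(R)=2; free=2−2=0
SNF(R) diag = [4, 4] → torsion [4, 4]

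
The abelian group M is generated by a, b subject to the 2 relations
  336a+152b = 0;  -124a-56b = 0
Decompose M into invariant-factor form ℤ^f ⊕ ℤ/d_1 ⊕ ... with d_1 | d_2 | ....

rank_ℚ(R)=2; free=2−2=0
SNF(R) diag = [4, 8] → torsion [4, 8]

Answer: M ≅ ℤ/4 ⊕ ℤ/8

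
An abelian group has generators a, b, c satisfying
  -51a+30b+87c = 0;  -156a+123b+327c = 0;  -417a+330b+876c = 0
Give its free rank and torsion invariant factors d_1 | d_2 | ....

rank_ℚ(R)=3; free=3−3=0
SNF(R) diag = [3, 9, 27] → torsion [3, 9, 27]

Answer: M ≅ ℤ/3 ⊕ ℤ/9 ⊕ ℤ/27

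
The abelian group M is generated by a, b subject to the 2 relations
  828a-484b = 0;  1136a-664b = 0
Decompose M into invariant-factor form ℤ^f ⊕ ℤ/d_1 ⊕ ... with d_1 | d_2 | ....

rank_ℚ(R)=2; free=2−2=0
SNF(R) diag = [4, 8] → torsion [4, 8]

Answer: M ≅ ℤ/4 ⊕ ℤ/8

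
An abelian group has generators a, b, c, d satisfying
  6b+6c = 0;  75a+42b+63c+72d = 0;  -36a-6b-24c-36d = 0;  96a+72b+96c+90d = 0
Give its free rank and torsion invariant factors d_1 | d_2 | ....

Answer: M ≅ ℤ/3 ⊕ ℤ/6 ⊕ ℤ/18 ⊕ ℤ/18

Derivation:
rank_ℚ(R)=4; free=4−4=0
SNF(R) diag = [3, 6, 18, 18] → torsion [3, 6, 18, 18]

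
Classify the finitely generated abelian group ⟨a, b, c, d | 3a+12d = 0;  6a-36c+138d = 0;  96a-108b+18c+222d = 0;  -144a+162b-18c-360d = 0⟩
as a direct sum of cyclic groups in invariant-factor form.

rank_ℚ(R)=4; free=4−4=0
SNF(R) diag = [3, 6, 18, 54] → torsion [3, 6, 18, 54]

Answer: M ≅ ℤ/3 ⊕ ℤ/6 ⊕ ℤ/18 ⊕ ℤ/54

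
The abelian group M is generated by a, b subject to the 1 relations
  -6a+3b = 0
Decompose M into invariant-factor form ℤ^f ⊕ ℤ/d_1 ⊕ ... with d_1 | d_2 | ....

rank_ℚ(R)=1; free=2−1=1
SNF(R) diag = [3] → torsion [3]

Answer: M ≅ ℤ^1 ⊕ ℤ/3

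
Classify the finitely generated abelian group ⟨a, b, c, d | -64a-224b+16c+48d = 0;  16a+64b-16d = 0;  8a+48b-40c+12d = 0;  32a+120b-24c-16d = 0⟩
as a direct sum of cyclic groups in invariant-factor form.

Answer: M ≅ ℤ/4 ⊕ ℤ/8 ⊕ ℤ/16 ⊕ ℤ/16

Derivation:
rank_ℚ(R)=4; free=4−4=0
SNF(R) diag = [4, 8, 16, 16] → torsion [4, 8, 16, 16]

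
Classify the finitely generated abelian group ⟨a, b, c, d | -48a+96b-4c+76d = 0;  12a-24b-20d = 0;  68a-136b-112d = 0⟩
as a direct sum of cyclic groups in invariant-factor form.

rank_ℚ(R)=3; free=4−3=1
SNF(R) diag = [4, 4, 4] → torsion [4, 4, 4]

Answer: M ≅ ℤ^1 ⊕ ℤ/4 ⊕ ℤ/4 ⊕ ℤ/4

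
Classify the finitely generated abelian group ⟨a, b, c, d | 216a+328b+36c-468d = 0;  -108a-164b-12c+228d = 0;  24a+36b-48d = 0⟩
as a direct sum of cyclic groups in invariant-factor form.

Answer: M ≅ ℤ^1 ⊕ ℤ/4 ⊕ ℤ/12 ⊕ ℤ/12

Derivation:
rank_ℚ(R)=3; free=4−3=1
SNF(R) diag = [4, 12, 12] → torsion [4, 12, 12]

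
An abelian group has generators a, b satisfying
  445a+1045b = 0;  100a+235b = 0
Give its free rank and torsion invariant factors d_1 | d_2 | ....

rank_ℚ(R)=2; free=2−2=0
SNF(R) diag = [5, 15] → torsion [5, 15]

Answer: M ≅ ℤ/5 ⊕ ℤ/15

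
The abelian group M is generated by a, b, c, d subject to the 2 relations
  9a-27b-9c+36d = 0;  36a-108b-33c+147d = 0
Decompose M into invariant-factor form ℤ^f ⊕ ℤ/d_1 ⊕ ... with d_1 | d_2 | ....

Answer: M ≅ ℤ^2 ⊕ ℤ/3 ⊕ ℤ/9

Derivation:
rank_ℚ(R)=2; free=4−2=2
SNF(R) diag = [3, 9] → torsion [3, 9]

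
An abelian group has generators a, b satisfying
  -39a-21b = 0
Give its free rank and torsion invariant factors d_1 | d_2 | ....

Answer: M ≅ ℤ^1 ⊕ ℤ/3

Derivation:
rank_ℚ(R)=1; free=2−1=1
SNF(R) diag = [3] → torsion [3]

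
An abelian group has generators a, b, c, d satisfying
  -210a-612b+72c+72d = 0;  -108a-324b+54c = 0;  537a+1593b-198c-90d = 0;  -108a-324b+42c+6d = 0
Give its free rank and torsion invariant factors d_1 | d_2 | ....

Answer: M ≅ ℤ/3 ⊕ ℤ/6 ⊕ ℤ/18 ⊕ ℤ/54

Derivation:
rank_ℚ(R)=4; free=4−4=0
SNF(R) diag = [3, 6, 18, 54] → torsion [3, 6, 18, 54]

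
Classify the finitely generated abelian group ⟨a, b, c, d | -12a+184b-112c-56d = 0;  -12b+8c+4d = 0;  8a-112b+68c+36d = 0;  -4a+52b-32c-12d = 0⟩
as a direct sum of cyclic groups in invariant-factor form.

Answer: M ≅ ℤ/4 ⊕ ℤ/4 ⊕ ℤ/4 ⊕ ℤ/8

Derivation:
rank_ℚ(R)=4; free=4−4=0
SNF(R) diag = [4, 4, 4, 8] → torsion [4, 4, 4, 8]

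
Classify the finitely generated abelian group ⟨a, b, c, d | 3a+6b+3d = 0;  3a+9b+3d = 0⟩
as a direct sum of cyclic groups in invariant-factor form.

Answer: M ≅ ℤ^2 ⊕ ℤ/3 ⊕ ℤ/3

Derivation:
rank_ℚ(R)=2; free=4−2=2
SNF(R) diag = [3, 3] → torsion [3, 3]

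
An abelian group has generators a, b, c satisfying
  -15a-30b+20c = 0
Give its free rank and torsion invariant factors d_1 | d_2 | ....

rank_ℚ(R)=1; free=3−1=2
SNF(R) diag = [5] → torsion [5]

Answer: M ≅ ℤ^2 ⊕ ℤ/5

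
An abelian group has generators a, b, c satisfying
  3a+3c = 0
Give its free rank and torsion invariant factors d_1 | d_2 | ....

Answer: M ≅ ℤ^2 ⊕ ℤ/3

Derivation:
rank_ℚ(R)=1; free=3−1=2
SNF(R) diag = [3] → torsion [3]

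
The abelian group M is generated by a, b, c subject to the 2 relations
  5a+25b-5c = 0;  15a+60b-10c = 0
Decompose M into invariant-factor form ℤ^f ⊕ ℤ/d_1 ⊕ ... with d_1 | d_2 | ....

rank_ℚ(R)=2; free=3−2=1
SNF(R) diag = [5, 5] → torsion [5, 5]

Answer: M ≅ ℤ^1 ⊕ ℤ/5 ⊕ ℤ/5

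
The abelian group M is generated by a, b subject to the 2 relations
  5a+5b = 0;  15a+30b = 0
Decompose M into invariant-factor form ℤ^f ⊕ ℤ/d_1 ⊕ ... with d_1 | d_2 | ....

rank_ℚ(R)=2; free=2−2=0
SNF(R) diag = [5, 15] → torsion [5, 15]

Answer: M ≅ ℤ/5 ⊕ ℤ/15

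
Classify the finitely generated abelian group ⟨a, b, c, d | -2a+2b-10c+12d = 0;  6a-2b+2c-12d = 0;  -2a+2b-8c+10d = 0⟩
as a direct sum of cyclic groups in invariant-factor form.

rank_ℚ(R)=3; free=4−3=1
SNF(R) diag = [2, 2, 4] → torsion [2, 2, 4]

Answer: M ≅ ℤ^1 ⊕ ℤ/2 ⊕ ℤ/2 ⊕ ℤ/4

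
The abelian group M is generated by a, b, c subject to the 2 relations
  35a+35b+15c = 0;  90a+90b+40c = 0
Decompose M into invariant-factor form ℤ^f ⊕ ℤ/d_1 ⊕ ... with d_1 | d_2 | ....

rank_ℚ(R)=2; free=3−2=1
SNF(R) diag = [5, 10] → torsion [5, 10]

Answer: M ≅ ℤ^1 ⊕ ℤ/5 ⊕ ℤ/10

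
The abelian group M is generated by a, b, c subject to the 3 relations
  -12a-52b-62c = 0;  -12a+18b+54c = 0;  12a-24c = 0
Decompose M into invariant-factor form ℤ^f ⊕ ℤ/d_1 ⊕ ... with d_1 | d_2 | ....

Answer: M ≅ ℤ/2 ⊕ ℤ/6 ⊕ ℤ/12

Derivation:
rank_ℚ(R)=3; free=3−3=0
SNF(R) diag = [2, 6, 12] → torsion [2, 6, 12]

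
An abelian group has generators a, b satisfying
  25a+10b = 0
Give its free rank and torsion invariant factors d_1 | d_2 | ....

rank_ℚ(R)=1; free=2−1=1
SNF(R) diag = [5] → torsion [5]

Answer: M ≅ ℤ^1 ⊕ ℤ/5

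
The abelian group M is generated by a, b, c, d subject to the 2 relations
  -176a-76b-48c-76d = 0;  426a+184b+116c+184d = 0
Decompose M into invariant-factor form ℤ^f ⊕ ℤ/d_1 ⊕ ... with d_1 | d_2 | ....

Answer: M ≅ ℤ^2 ⊕ ℤ/2 ⊕ ℤ/4

Derivation:
rank_ℚ(R)=2; free=4−2=2
SNF(R) diag = [2, 4] → torsion [2, 4]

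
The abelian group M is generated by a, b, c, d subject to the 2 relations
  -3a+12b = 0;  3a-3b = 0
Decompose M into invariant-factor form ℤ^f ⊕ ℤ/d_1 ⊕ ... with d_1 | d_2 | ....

rank_ℚ(R)=2; free=4−2=2
SNF(R) diag = [3, 9] → torsion [3, 9]

Answer: M ≅ ℤ^2 ⊕ ℤ/3 ⊕ ℤ/9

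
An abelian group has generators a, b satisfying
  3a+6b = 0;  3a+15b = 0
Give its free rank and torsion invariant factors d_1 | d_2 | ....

Answer: M ≅ ℤ/3 ⊕ ℤ/9

Derivation:
rank_ℚ(R)=2; free=2−2=0
SNF(R) diag = [3, 9] → torsion [3, 9]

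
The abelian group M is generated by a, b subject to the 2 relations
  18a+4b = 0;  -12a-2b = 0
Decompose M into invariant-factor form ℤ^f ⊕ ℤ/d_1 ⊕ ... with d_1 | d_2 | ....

Answer: M ≅ ℤ/2 ⊕ ℤ/6

Derivation:
rank_ℚ(R)=2; free=2−2=0
SNF(R) diag = [2, 6] → torsion [2, 6]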